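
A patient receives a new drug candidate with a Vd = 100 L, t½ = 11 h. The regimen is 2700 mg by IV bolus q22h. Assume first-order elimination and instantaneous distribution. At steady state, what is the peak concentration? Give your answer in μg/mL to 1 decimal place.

36.0 μg/mL

The dosing interval is 2 half-lives, so f = 2^(−2) = 0.25.
At steady state, R = 1/(1 − 0.25) = 4/3.
Single-dose peak C₀ = D/Vd = 2700/100 = 27 μg/mL.
Steady-state peak Cmax,ss = C₀·R = 27 × 4/3 ≈ 36.000 μg/mL.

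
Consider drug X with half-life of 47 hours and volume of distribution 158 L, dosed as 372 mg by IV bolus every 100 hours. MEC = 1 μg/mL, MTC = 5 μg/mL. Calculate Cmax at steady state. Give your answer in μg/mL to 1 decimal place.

3.1 μg/mL

k = ln2/t½ = ln2/47 ≈ 0.014748 h⁻¹; fraction remaining f = e^(−kτ) = e^(−0.014748×100) ≈ 0.2288.
Accumulation ratio R = 1/(1 − f) ≈ 1/0.7712 ≈ 1.2967.
Single-dose peak C₀ = D/Vd = 372/158 ≈ 2.354 μg/mL.
Steady-state peak Cmax,ss = C₀·R ≈ 2.354 × 1.2967 ≈ 3.052 μg/mL.
Peak 3.1 μg/mL vs MTC 5 μg/mL: below toxic threshold.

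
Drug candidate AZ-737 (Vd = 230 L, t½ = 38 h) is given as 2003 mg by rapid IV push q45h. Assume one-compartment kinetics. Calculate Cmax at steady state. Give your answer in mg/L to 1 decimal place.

15.6 mg/L

τ/t½ = 45/38 ≈ 1.1842, so fraction remaining f = (1/2)^(45/38) ≈ 0.4401.
Accumulation ratio R = 1/(1 − f) ≈ 1/0.5599 ≈ 1.7860.
Each bolus raises the concentration by D/Vd = 2003/230 ≈ 8.709 mg/L.
Steady-state peak Cmax,ss = C₀·R ≈ 8.709 × 1.7860 ≈ 15.554 mg/L.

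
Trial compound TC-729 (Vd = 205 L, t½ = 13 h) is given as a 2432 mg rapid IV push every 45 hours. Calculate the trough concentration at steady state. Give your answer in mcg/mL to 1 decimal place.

1.2 mcg/mL

Over one 45-h interval, 45/13 ≈ 3.4615 half-lives elapse, leaving f ≈ 0.0908 of each dose.
Accumulation ratio R = 1/(1 − f) ≈ 1/0.9092 ≈ 1.0999.
Single-dose peak C₀ = D/Vd = 2432/205 ≈ 11.863 mcg/mL.
Cmax,ss = C₀/(1 − f) ≈ 11.863/0.9092 ≈ 13.048 mcg/mL.
Steady-state trough Cmin,ss = Cmax,ss·f ≈ 13.048 × 0.0908 ≈ 1.185 mcg/mL.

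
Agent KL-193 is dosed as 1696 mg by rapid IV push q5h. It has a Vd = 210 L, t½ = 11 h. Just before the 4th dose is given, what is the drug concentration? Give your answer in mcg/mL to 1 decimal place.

13.3 mcg/mL

f = (1/2)^(τ/t½) = (1/2)^(5/11) ≈ 0.7297.
C₀ = D/Vd = 1696/210 ≈ 8.076 mcg/mL.
Before the 4th dose, 3 doses have been given. Superposition: Cmin = C₀·(f + f² + … + f^3).
≈ 8.076 × (0.7297 + 0.5325 + 0.3885) ≈ 8.076 × 1.6507 ≈ 13.331 mcg/mL.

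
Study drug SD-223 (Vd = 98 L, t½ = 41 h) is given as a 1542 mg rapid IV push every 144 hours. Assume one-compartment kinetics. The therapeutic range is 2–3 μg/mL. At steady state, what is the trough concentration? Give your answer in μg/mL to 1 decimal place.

Over one 144-h interval, 144/41 ≈ 3.5122 half-lives elapse, leaving f ≈ 0.0876 of each dose.
Accumulation ratio R = 1/(1 − f) ≈ 1/0.9124 ≈ 1.0960.
Each bolus raises the concentration by D/Vd = 1542/98 ≈ 15.735 μg/mL.
Steady-state peak Cmax,ss = C₀·R ≈ 15.735 × 1.0960 ≈ 17.246 μg/mL.
One interval later, Cmin,ss = Cmax,ss·e^(−kτ) ≈ 17.246 × 0.0876 ≈ 1.511 μg/mL.
Trough 1.5 μg/mL vs MEC 2 μg/mL: subtherapeutic.

1.5 μg/mL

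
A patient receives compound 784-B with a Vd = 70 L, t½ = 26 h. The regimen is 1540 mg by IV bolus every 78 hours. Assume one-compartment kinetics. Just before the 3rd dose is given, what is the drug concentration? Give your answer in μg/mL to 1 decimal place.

3.1 μg/mL

f = (1/2)^(τ/t½) = (1/2)^(78/26) ≈ 0.1250.
C₀ = D/Vd = 1540/70 ≈ 22.000 μg/mL.
Before the 3rd dose, 2 doses have been given. Superposition: Cmin = C₀·(f + f²).
≈ 22.000 × (0.1250 + 0.0156) ≈ 22.000 × 0.1406 ≈ 3.093 μg/mL.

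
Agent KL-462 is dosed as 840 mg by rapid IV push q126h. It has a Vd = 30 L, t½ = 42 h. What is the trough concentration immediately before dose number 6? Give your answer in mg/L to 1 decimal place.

f = (1/2)^(τ/t½) = (1/2)^(126/42) ≈ 0.1250.
C₀ = D/Vd = 840/30 ≈ 28.000 mg/L.
Before the 6th dose, 5 doses have been given. Superposition: Cmin = C₀·(f + f² + … + f^5).
≈ 28.000 × (0.1250 + 0.0156 + 0.0020 + 0.0002 + 0.0000) ≈ 28.000 × 0.1428 ≈ 3.998 mg/L.

4.0 mg/L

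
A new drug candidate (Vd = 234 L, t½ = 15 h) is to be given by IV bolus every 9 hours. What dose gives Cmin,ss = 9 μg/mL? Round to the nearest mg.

τ/t½ = 9/15 ≈ 0.6, so f = (1/2)^(9/15) ≈ 0.659754.
Cmin,ss = (D/Vd)·f/(1−f), so D = Cmin,ss·Vd·(1−f)/f.
D = 9 × 234 × (1−f)/f ≈ 9 × 234 × 0.51572 ≈ 1086.11 mg.

1086 mg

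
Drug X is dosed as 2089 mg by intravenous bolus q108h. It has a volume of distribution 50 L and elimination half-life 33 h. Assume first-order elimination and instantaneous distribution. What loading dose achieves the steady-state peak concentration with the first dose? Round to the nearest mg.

f = (1/2)^(108/33) ≈ 0.103469; accumulation ratio R = 1/(1−f) ≈ 1.11541.
Loading dose to hit Cmax,ss on first dose: D_load = D_maint·R ≈ 2089 × 1.11541 ≈ 2330.09 mg.

2330 mg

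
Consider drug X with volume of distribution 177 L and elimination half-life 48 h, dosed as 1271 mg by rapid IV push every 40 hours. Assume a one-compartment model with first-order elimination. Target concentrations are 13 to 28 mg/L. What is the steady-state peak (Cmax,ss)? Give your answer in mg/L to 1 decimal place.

16.4 mg/L

τ/t½ = 40/48 ≈ 0.83333, so fraction remaining f = (1/2)^(40/48) ≈ 0.5612.
Accumulation ratio R = 1/(1 − f) ≈ 1/0.4388 ≈ 2.2789.
Each bolus raises the concentration by D/Vd = 1271/177 ≈ 7.181 mg/L.
Cmax,ss = C₀/(1 − f) ≈ 7.181/0.4388 ≈ 16.365 mg/L.
Peak 16.4 mg/L vs MTC 28 mg/L: below toxic threshold.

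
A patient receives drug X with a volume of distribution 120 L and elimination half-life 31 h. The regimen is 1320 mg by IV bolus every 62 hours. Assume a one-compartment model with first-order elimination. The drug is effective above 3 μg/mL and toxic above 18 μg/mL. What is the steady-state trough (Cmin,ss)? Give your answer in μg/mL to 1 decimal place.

The dosing interval is 2 half-lives, so f = 2^(−2) = 0.25.
At steady state, R = 1/(1 − 0.25) = 4/3.
Single-dose peak C₀ = D/Vd = 1320/120 = 11 μg/mL.
Steady-state peak Cmax,ss = C₀·R = 11 × 4/3 ≈ 14.667 μg/mL.
Steady-state trough Cmin,ss = Cmax,ss·f ≈ 14.667 × 0.25 ≈ 3.667 μg/mL.
Trough 3.7 μg/mL vs MEC 3 μg/mL: adequate.

3.7 μg/mL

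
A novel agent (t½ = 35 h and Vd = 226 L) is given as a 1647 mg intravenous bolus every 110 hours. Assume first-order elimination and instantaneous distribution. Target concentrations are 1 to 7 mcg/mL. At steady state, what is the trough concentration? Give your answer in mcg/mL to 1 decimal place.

0.9 mcg/mL

Over one 110-h interval, 110/35 ≈ 3.1429 half-lives elapse, leaving f ≈ 0.1132 of each dose.
Accumulation ratio R = 1/(1 − f) ≈ 1/0.8868 ≈ 1.1276.
Each bolus raises the concentration by D/Vd = 1647/226 ≈ 7.288 mcg/mL.
Cmax,ss = C₀/(1 − f) ≈ 7.288/0.8868 ≈ 8.218 mcg/mL.
One interval later, Cmin,ss = Cmax,ss·e^(−kτ) ≈ 8.218 × 0.1132 ≈ 0.930 mcg/mL.
Trough 0.9 mcg/mL vs MEC 1 mcg/mL: subtherapeutic.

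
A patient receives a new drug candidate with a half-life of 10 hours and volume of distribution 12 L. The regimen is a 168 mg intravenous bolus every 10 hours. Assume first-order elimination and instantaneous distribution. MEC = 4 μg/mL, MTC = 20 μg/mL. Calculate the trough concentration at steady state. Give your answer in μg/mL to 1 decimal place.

The dosing interval is 1 half-life, so f = 2^(−1) = 0.5.
Accumulation ratio R = 1/(1 − f) = 1/0.5 = 2/1.
Single-dose peak C₀ = D/Vd = 168/12 = 14 μg/mL.
Steady-state peak Cmax,ss = C₀·R = 14 × 2/1 ≈ 28.000 μg/mL.
Steady-state trough Cmin,ss = Cmax,ss·f ≈ 28.000 × 0.5 ≈ 14.000 μg/mL.
Trough 14.0 μg/mL vs MEC 4 μg/mL: adequate.

14.0 μg/mL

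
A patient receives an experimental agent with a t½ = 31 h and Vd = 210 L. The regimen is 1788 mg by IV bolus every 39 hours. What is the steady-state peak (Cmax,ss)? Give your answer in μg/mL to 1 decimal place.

14.6 μg/mL

Over one 39-h interval, 39/31 ≈ 1.2581 half-lives elapse, leaving f ≈ 0.4181 of each dose.
Accumulation ratio R = 1/(1 − f) ≈ 1/0.5819 ≈ 1.7185.
Each bolus raises the concentration by D/Vd = 1788/210 ≈ 8.514 μg/mL.
Steady-state peak Cmax,ss = C₀·R ≈ 8.514 × 1.7185 ≈ 14.631 μg/mL.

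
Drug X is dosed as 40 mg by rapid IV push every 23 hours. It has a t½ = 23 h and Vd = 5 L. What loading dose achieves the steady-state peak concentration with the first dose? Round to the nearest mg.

f = (1/2)^(23/23) ≈ 0.500000; accumulation ratio R = 1/(1−f) ≈ 2.00000.
Loading dose to hit Cmax,ss on first dose: D_load = D_maint·R ≈ 40 × 2.00000 ≈ 80.00 mg.

80 mg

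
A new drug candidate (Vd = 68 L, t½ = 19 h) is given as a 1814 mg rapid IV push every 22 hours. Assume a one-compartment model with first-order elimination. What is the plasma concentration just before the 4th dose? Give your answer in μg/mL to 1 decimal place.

19.7 μg/mL

f = (1/2)^(τ/t½) = (1/2)^(22/19) ≈ 0.4482.
C₀ = D/Vd = 1814/68 ≈ 26.676 μg/mL.
Before the 4th dose, 3 doses have been given. Superposition: Cmin = C₀·(f + f² + … + f^3).
≈ 26.676 × (0.4482 + 0.2009 + 0.0900) ≈ 26.676 × 0.7391 ≈ 19.716 μg/mL.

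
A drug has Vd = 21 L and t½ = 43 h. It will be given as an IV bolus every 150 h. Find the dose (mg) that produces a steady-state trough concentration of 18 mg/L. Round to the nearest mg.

τ/t½ = 150/43 ≈ 3.4884, so f = (1/2)^(150/43) ≈ 0.089104.
Cmin,ss = (D/Vd)·f/(1−f), so D = Cmin,ss·Vd·(1−f)/f.
D = 18 × 21 × (1−f)/f ≈ 18 × 21 × 10.22284 ≈ 3864.23 mg.

3864 mg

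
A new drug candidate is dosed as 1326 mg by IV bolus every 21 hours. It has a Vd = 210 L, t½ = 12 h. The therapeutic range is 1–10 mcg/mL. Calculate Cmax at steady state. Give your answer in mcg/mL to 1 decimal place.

k = ln2/t½ = ln2/12 ≈ 0.057762 h⁻¹; fraction remaining f = e^(−kτ) = e^(−0.057762×21) ≈ 0.2973.
Accumulation ratio R = 1/(1 − f) ≈ 1/0.7027 ≈ 1.4231.
Single-dose peak C₀ = D/Vd = 1326/210 ≈ 6.314 mcg/mL.
Cmax,ss = C₀/(1 − f) ≈ 6.314/0.7027 ≈ 8.985 mcg/mL.
Peak 9.0 mcg/mL vs MTC 10 mcg/mL: below toxic threshold.

9.0 mcg/mL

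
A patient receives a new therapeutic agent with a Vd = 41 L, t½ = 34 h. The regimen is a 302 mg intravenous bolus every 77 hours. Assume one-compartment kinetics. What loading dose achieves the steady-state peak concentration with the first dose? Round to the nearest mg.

381 mg

f = (1/2)^(77/34) ≈ 0.208092; accumulation ratio R = 1/(1−f) ≈ 1.26277.
Loading dose to hit Cmax,ss on first dose: D_load = D_maint·R ≈ 302 × 1.26277 ≈ 381.36 mg.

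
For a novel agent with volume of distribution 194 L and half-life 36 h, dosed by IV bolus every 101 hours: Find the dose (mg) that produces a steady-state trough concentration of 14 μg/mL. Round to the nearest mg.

16272 mg

τ/t½ = 101/36 ≈ 2.8056, so f = (1/2)^(101/36) ≈ 0.143035.
Cmin,ss = (D/Vd)·f/(1−f), so D = Cmin,ss·Vd·(1−f)/f.
D = 14 × 194 × (1−f)/f ≈ 14 × 194 × 5.99130 ≈ 16272.37 mg.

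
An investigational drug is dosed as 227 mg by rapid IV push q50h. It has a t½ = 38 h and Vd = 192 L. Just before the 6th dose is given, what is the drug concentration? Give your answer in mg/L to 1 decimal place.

0.8 mg/L

f = (1/2)^(τ/t½) = (1/2)^(50/38) ≈ 0.4017.
C₀ = D/Vd = 227/192 ≈ 1.182 mg/L.
Before the 6th dose, 5 doses have been given. Superposition: Cmin = C₀·(f + f² + … + f^5).
≈ 1.182 × (0.4017 + 0.1614 + 0.0648 + 0.0260 + 0.0105) ≈ 1.182 × 0.6644 ≈ 0.785 mg/L.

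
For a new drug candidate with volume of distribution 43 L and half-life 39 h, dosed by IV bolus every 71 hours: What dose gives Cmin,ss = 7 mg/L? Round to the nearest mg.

762 mg

τ/t½ = 71/39 ≈ 1.8205, so f = (1/2)^(71/39) ≈ 0.283120.
Cmin,ss = (D/Vd)·f/(1−f), so D = Cmin,ss·Vd·(1−f)/f.
D = 7 × 43 × (1−f)/f ≈ 7 × 43 × 2.53207 ≈ 762.15 mg.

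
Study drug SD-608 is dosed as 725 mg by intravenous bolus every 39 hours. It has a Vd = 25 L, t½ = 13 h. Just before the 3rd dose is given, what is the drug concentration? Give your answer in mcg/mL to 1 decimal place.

f = (1/2)^(τ/t½) = (1/2)^(39/13) ≈ 0.1250.
C₀ = D/Vd = 725/25 ≈ 29.000 mcg/mL.
Before the 3rd dose, 2 doses have been given. Superposition: Cmin = C₀·(f + f²).
≈ 29.000 × (0.1250 + 0.0156) ≈ 29.000 × 0.1406 ≈ 4.077 mcg/mL.

4.1 mcg/mL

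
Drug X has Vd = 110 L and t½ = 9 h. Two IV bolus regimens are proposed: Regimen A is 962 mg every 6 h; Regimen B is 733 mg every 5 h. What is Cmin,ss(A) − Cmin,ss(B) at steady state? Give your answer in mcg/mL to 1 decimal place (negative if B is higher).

Regimen A: f = (1/2)^(6/9) ≈ 0.6300; Cmin,ss = (962/110)·f/(1−f) ≈ 14.891 mcg/mL.
Regimen B: f = (1/2)^(5/9) ≈ 0.6804; Cmin,ss = (733/110)·f/(1−f) ≈ 14.186 mcg/mL.
Difference ≈ 14.891 − 14.186 ≈ 0.705 mcg/mL.

0.7 mcg/mL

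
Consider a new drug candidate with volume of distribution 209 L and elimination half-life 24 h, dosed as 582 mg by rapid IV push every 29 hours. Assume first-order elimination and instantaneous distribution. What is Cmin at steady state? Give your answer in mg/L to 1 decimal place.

2.1 mg/L

k = ln2/t½ = ln2/24 ≈ 0.028881 h⁻¹; fraction remaining f = e^(−kτ) = e^(−0.028881×29) ≈ 0.4328.
Accumulation ratio R = 1/(1 − f) ≈ 1/0.5672 ≈ 1.7630.
Single-dose peak C₀ = D/Vd = 582/209 ≈ 2.785 mg/L.
Cmax,ss = C₀/(1 − f) ≈ 2.785/0.5672 ≈ 4.910 mg/L.
One interval later, Cmin,ss = Cmax,ss·e^(−kτ) ≈ 4.910 × 0.4328 ≈ 2.125 mg/L.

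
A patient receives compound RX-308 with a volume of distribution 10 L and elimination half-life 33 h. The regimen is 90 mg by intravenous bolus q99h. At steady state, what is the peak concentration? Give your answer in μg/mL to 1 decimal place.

10.3 μg/mL

τ = 99 h = 3 half-lives, so f = (1/2)^3 = 0.125.
Accumulation ratio R = 1/(1 − f) = 1/0.875 = 8/7.
Single-dose peak C₀ = D/Vd = 90/10 = 9 μg/mL.
Steady-state peak Cmax,ss = C₀·R = 9 × 8/7 ≈ 10.286 μg/mL.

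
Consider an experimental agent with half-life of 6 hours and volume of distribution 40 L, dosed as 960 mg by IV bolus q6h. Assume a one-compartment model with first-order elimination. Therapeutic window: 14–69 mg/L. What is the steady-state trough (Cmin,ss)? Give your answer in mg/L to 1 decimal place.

τ = 6 h = 1 half-life, so f = (1/2)^1 = 0.5.
Accumulation ratio R = 1/(1 − f) = 1/0.5 = 2/1.
Single-dose peak C₀ = D/Vd = 960/40 = 24 mg/L.
Steady-state peak Cmax,ss = C₀·R = 24 × 2/1 ≈ 48.000 mg/L.
Steady-state trough Cmin,ss = Cmax,ss·f ≈ 48.000 × 0.5 ≈ 24.000 mg/L.
Trough 24.0 mg/L vs MEC 14 mg/L: adequate.

24.0 mg/L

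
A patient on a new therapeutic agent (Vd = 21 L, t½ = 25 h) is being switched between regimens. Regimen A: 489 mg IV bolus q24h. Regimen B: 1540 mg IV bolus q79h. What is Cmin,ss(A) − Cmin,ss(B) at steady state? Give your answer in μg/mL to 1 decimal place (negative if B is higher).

15.4 μg/mL

Regimen A: f = (1/2)^(24/25) ≈ 0.5141; Cmin,ss = (489/21)·f/(1−f) ≈ 24.637 μg/mL.
Regimen B: f = (1/2)^(79/25) ≈ 0.1119; Cmin,ss = (1540/21)·f/(1−f) ≈ 9.240 μg/mL.
Difference ≈ 24.637 − 9.240 ≈ 15.397 μg/mL.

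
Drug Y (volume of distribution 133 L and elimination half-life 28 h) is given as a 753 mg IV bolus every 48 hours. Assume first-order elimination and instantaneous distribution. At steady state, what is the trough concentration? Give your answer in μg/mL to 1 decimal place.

2.5 μg/mL

k = ln2/t½ = ln2/28 ≈ 0.024755 h⁻¹; fraction remaining f = e^(−kτ) = e^(−0.024755×48) ≈ 0.3048.
At steady state, accumulation factor R = 1/(1 − e^(−kτ)) ≈ 1.4384.
Single-dose peak C₀ = D/Vd = 753/133 ≈ 5.662 μg/mL.
Cmax,ss = C₀/(1 − f) ≈ 5.662/0.6952 ≈ 8.144 μg/mL.
One interval later, Cmin,ss = Cmax,ss·e^(−kτ) ≈ 8.144 × 0.3048 ≈ 2.482 μg/mL.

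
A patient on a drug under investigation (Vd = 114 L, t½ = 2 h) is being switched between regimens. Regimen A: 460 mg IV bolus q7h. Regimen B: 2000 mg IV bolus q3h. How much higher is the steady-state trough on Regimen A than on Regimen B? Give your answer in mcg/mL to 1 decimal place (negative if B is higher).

Regimen A: f = (1/2)^(7/2) ≈ 0.0884; Cmin,ss = (460/114)·f/(1−f) ≈ 0.391 mcg/mL.
Regimen B: f = (1/2)^(3/2) ≈ 0.3536; Cmin,ss = (2000/114)·f/(1−f) ≈ 9.597 mcg/mL.
Difference ≈ 0.391 − 9.597 ≈ -9.206 mcg/mL.

-9.2 mcg/mL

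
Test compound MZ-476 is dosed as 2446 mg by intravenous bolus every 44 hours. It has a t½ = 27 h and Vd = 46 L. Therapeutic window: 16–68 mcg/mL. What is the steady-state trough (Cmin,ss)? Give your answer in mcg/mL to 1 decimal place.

25.4 mcg/mL

τ/t½ = 44/27 ≈ 1.6296, so fraction remaining f = (1/2)^(44/27) ≈ 0.3232.
At steady state, accumulation factor R = 1/(1 − e^(−kτ)) ≈ 1.4775.
Single-dose peak C₀ = D/Vd = 2446/46 ≈ 53.174 mcg/mL.
Cmax,ss = C₀/(1 − f) ≈ 53.174/0.6768 ≈ 78.567 mcg/mL.
One interval later, Cmin,ss = Cmax,ss·e^(−kτ) ≈ 78.567 × 0.3232 ≈ 25.393 mcg/mL.
Trough 25.4 mcg/mL vs MEC 16 mcg/mL: adequate.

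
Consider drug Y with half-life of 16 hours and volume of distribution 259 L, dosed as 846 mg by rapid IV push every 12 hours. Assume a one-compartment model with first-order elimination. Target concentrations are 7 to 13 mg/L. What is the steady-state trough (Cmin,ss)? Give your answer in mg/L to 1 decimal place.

τ/t½ = 12/16 ≈ 0.75, so fraction remaining f = (1/2)^(12/16) ≈ 0.5946.
Accumulation ratio R = 1/(1 − f) ≈ 1/0.4054 ≈ 2.4667.
Single-dose peak C₀ = D/Vd = 846/259 ≈ 3.266 mg/L.
Steady-state peak Cmax,ss = C₀·R ≈ 3.266 × 2.4667 ≈ 8.056 mg/L.
One interval later, Cmin,ss = Cmax,ss·e^(−kτ) ≈ 8.056 × 0.5946 ≈ 4.790 mg/L.
Trough 4.8 mg/L vs MEC 7 mg/L: subtherapeutic.

4.8 mg/L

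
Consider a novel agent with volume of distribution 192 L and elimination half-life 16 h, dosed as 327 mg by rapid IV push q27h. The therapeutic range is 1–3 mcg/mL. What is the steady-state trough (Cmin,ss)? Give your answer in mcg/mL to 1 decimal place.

τ/t½ = 27/16 ≈ 1.6875, so fraction remaining f = (1/2)^(27/16) ≈ 0.3105.
Accumulation ratio R = 1/(1 − f) ≈ 1/0.6895 ≈ 1.4503.
Single-dose peak C₀ = D/Vd = 327/192 ≈ 1.703 mcg/mL.
Steady-state peak Cmax,ss = C₀·R ≈ 1.703 × 1.4503 ≈ 2.470 mcg/mL.
One interval later, Cmin,ss = Cmax,ss·e^(−kτ) ≈ 2.470 × 0.3105 ≈ 0.767 mcg/mL.
Trough 0.8 mcg/mL vs MEC 1 mcg/mL: subtherapeutic.

0.8 mcg/mL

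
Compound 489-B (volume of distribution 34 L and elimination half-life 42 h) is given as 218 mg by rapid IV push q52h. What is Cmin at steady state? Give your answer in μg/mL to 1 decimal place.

4.7 μg/mL

Over one 52-h interval, 52/42 ≈ 1.2381 half-lives elapse, leaving f ≈ 0.4239 of each dose.
Accumulation ratio R = 1/(1 − f) ≈ 1/0.5761 ≈ 1.7358.
Single-dose peak C₀ = D/Vd = 218/34 ≈ 6.412 μg/mL.
Steady-state peak Cmax,ss = C₀·R ≈ 6.412 × 1.7358 ≈ 11.130 μg/mL.
Steady-state trough Cmin,ss = Cmax,ss·f ≈ 11.130 × 0.4239 ≈ 4.718 μg/mL.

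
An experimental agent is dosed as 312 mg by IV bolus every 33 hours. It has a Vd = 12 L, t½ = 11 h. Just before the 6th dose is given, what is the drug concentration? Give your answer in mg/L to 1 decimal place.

3.7 mg/L

f = (1/2)^(τ/t½) = (1/2)^(33/11) ≈ 0.1250.
C₀ = D/Vd = 312/12 ≈ 26.000 mg/L.
Before the 6th dose, 5 doses have been given. Superposition: Cmin = C₀·(f + f² + … + f^5).
≈ 26.000 × (0.1250 + 0.0156 + 0.0020 + 0.0002 + 0.0000) ≈ 26.000 × 0.1428 ≈ 3.713 mg/L.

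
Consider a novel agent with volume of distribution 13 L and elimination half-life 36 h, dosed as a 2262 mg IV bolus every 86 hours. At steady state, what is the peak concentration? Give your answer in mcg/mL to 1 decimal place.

215.1 mcg/mL

k = ln2/t½ = ln2/36 ≈ 0.019254 h⁻¹; fraction remaining f = e^(−kτ) = e^(−0.019254×86) ≈ 0.1909.
Accumulation ratio R = 1/(1 − f) ≈ 1/0.8091 ≈ 1.2359.
Single-dose peak C₀ = D/Vd = 2262/13 ≈ 174.000 mcg/mL.
Cmax,ss = C₀/(1 − f) ≈ 174.000/0.8091 ≈ 215.054 mcg/mL.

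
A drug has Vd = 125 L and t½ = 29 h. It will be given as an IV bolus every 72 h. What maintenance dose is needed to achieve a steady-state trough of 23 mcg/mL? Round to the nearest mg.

τ/t½ = 72/29 ≈ 2.4828, so f = (1/2)^(72/29) ≈ 0.178902.
Cmin,ss = (D/Vd)·f/(1−f), so D = Cmin,ss·Vd·(1−f)/f.
D = 23 × 125 × (1−f)/f ≈ 23 × 125 × 4.58965 ≈ 13195.24 mg.

13195 mg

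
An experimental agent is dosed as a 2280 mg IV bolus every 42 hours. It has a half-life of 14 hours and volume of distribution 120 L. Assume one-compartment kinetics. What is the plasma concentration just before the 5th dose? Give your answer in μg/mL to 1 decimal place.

f = (1/2)^(τ/t½) = (1/2)^(42/14) ≈ 0.1250.
C₀ = D/Vd = 2280/120 ≈ 19.000 μg/mL.
Before the 5th dose, 4 doses have been given. Superposition: Cmin = C₀·(f + f² + … + f^4).
≈ 19.000 × (0.1250 + 0.0156 + 0.0020 + 0.0002) ≈ 19.000 × 0.1428 ≈ 2.713 μg/mL.

2.7 μg/mL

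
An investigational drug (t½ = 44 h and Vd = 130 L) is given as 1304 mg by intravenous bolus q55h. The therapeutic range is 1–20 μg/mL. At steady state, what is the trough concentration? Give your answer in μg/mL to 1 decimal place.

7.3 μg/mL

τ/t½ = 55/44 ≈ 1.25, so fraction remaining f = (1/2)^(55/44) ≈ 0.4204.
Single-dose peak C₀ = D/Vd = 1304/130 ≈ 10.031 μg/mL.
Steady-state trough Cmin,ss = C₀·f/(1−f) ≈ 10.031 × 0.4204/0.5796 ≈ 7.276 μg/mL.
Trough 7.3 μg/mL vs MEC 1 μg/mL: adequate.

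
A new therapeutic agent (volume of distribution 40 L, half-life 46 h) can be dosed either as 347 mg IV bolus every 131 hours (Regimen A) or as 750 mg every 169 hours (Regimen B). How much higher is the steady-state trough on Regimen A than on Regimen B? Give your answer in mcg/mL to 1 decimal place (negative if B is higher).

Regimen A: f = (1/2)^(131/46) ≈ 0.1389; Cmin,ss = (347/40)·f/(1−f) ≈ 1.399 mcg/mL.
Regimen B: f = (1/2)^(169/46) ≈ 0.0784; Cmin,ss = (750/40)·f/(1−f) ≈ 1.595 mcg/mL.
Difference ≈ 1.399 − 1.595 ≈ -0.196 mcg/mL.

-0.2 mcg/mL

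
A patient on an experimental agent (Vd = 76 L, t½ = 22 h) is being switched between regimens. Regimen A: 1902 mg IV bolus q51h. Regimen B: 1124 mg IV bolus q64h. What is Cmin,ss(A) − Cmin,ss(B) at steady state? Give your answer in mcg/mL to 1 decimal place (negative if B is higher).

Regimen A: f = (1/2)^(51/22) ≈ 0.2005; Cmin,ss = (1902/76)·f/(1−f) ≈ 6.276 mcg/mL.
Regimen B: f = (1/2)^(64/22) ≈ 0.1331; Cmin,ss = (1124/76)·f/(1−f) ≈ 2.271 mcg/mL.
Difference ≈ 6.276 − 2.271 ≈ 4.005 mcg/mL.

4.0 mcg/mL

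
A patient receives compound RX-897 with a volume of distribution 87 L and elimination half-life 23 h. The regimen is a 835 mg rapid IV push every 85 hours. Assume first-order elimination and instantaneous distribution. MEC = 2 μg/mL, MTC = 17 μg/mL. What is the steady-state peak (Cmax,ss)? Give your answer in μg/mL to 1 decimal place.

10.4 μg/mL

Over one 85-h interval, 85/23 ≈ 3.6957 half-lives elapse, leaving f ≈ 0.0772 of each dose.
Accumulation ratio R = 1/(1 − f) ≈ 1/0.9228 ≈ 1.0837.
Single-dose peak C₀ = D/Vd = 835/87 ≈ 9.598 μg/mL.
Steady-state peak Cmax,ss = C₀·R ≈ 9.598 × 1.0837 ≈ 10.401 μg/mL.
Peak 10.4 μg/mL vs MTC 17 μg/mL: below toxic threshold.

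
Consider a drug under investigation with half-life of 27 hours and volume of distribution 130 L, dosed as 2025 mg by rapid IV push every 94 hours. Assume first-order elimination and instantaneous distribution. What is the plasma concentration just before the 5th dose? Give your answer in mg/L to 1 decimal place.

1.5 mg/L

f = (1/2)^(τ/t½) = (1/2)^(94/27) ≈ 0.0895.
C₀ = D/Vd = 2025/130 ≈ 15.577 mg/L.
Before the 5th dose, 4 doses have been given. Superposition: Cmin = C₀·(f + f² + … + f^4).
≈ 15.577 × (0.0895 + 0.0080 + 0.0007 + 0.0001) ≈ 15.577 × 0.0983 ≈ 1.531 mg/L.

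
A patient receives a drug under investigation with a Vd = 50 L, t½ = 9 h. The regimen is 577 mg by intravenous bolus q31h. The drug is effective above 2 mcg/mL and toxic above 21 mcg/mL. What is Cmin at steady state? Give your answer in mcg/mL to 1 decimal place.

1.2 mcg/mL

k = ln2/t½ = ln2/9 ≈ 0.077016 h⁻¹; fraction remaining f = e^(−kτ) = e^(−0.077016×31) ≈ 0.0919.
Accumulation ratio R = 1/(1 − f) ≈ 1/0.9081 ≈ 1.1012.
Each bolus raises the concentration by D/Vd = 577/50 ≈ 11.540 mcg/mL.
Cmax,ss = C₀/(1 − f) ≈ 11.540/0.9081 ≈ 12.708 mcg/mL.
One interval later, Cmin,ss = Cmax,ss·e^(−kτ) ≈ 12.708 × 0.0919 ≈ 1.168 mcg/mL.
Trough 1.2 mcg/mL vs MEC 2 mcg/mL: subtherapeutic.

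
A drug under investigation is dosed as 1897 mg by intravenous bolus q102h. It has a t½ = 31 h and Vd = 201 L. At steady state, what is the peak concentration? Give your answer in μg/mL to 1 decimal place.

10.5 μg/mL

k = ln2/t½ = ln2/31 ≈ 0.022360 h⁻¹; fraction remaining f = e^(−kτ) = e^(−0.022360×102) ≈ 0.1022.
At steady state, accumulation factor R = 1/(1 − e^(−kτ)) ≈ 1.1138.
Single-dose peak C₀ = D/Vd = 1897/201 ≈ 9.438 μg/mL.
Steady-state peak Cmax,ss = C₀·R ≈ 9.438 × 1.1138 ≈ 10.512 μg/mL.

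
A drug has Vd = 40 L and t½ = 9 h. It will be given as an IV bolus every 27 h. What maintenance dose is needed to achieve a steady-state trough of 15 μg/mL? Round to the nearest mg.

4200 mg

τ/t½ = 27/9 ≈ 3, so f = (1/2)^(27/9) ≈ 0.125000.
Cmin,ss = (D/Vd)·f/(1−f), so D = Cmin,ss·Vd·(1−f)/f.
D = 15 × 40 × (1−f)/f ≈ 15 × 40 × 7.00000 ≈ 4200.00 mg.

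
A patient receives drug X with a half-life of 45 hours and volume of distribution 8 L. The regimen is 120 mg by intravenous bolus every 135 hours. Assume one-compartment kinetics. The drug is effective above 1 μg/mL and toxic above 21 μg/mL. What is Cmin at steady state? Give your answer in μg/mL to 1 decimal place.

2.1 μg/mL

τ = 135 h = 3 half-lives, so f = (1/2)^3 = 0.125.
Accumulation ratio R = 1/(1 − f) = 1/0.875 = 8/7.
Single-dose peak C₀ = D/Vd = 120/8 = 15 μg/mL.
Steady-state peak Cmax,ss = C₀·R = 15 × 8/7 ≈ 17.143 μg/mL.
Steady-state trough Cmin,ss = Cmax,ss·f ≈ 17.143 × 0.125 ≈ 2.143 μg/mL.
Trough 2.1 μg/mL vs MEC 1 μg/mL: adequate.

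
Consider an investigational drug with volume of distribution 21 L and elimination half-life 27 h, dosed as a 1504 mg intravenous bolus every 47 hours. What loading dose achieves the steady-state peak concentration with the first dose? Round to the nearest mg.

f = (1/2)^(47/27) ≈ 0.299216; accumulation ratio R = 1/(1−f) ≈ 1.42697.
Loading dose to hit Cmax,ss on first dose: D_load = D_maint·R ≈ 1504 × 1.42697 ≈ 2146.16 mg.

2146 mg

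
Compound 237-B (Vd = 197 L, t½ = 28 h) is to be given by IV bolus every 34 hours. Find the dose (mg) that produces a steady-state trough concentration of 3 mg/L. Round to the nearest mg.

τ/t½ = 34/28 ≈ 1.2143, so f = (1/2)^(34/28) ≈ 0.430986.
Cmin,ss = (D/Vd)·f/(1−f), so D = Cmin,ss·Vd·(1−f)/f.
D = 3 × 197 × (1−f)/f ≈ 3 × 197 × 1.32026 ≈ 780.27 mg.

780 mg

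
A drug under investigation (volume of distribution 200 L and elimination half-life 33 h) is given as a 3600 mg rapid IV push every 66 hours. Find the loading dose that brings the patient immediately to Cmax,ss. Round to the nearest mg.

f = (1/2)^(66/33) ≈ 0.250000; accumulation ratio R = 1/(1−f) ≈ 1.33333.
Loading dose to hit Cmax,ss on first dose: D_load = D_maint·R ≈ 3600 × 1.33333 ≈ 4799.99 mg.

4800 mg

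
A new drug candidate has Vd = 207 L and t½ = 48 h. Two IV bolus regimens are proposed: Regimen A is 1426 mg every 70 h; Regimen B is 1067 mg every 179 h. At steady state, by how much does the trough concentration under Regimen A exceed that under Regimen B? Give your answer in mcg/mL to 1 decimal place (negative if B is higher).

Regimen A: f = (1/2)^(70/48) ≈ 0.3639; Cmin,ss = (1426/207)·f/(1−f) ≈ 3.941 mcg/mL.
Regimen B: f = (1/2)^(179/48) ≈ 0.0754; Cmin,ss = (1067/207)·f/(1−f) ≈ 0.420 mcg/mL.
Difference ≈ 3.941 − 0.420 ≈ 3.521 mcg/mL.

3.5 mcg/mL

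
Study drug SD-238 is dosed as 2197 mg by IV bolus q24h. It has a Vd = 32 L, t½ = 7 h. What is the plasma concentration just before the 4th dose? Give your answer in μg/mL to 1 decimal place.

7.0 μg/mL

f = (1/2)^(τ/t½) = (1/2)^(24/7) ≈ 0.0929.
C₀ = D/Vd = 2197/32 ≈ 68.656 μg/mL.
Before the 4th dose, 3 doses have been given. Superposition: Cmin = C₀·(f + f² + … + f^3).
≈ 68.656 × (0.0929 + 0.0086 + 0.0008) ≈ 68.656 × 0.1023 ≈ 7.024 μg/mL.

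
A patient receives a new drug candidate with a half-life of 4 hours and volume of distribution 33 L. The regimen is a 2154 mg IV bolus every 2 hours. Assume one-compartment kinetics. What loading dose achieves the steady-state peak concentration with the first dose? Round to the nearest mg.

f = (1/2)^(2/4) ≈ 0.707107; accumulation ratio R = 1/(1−f) ≈ 3.41422.
Loading dose to hit Cmax,ss on first dose: D_load = D_maint·R ≈ 2154 × 3.41422 ≈ 7354.23 mg.

7354 mg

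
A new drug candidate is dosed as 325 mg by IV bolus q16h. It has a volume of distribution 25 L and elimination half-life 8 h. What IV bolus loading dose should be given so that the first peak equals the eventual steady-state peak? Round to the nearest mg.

f = (1/2)^(16/8) ≈ 0.250000; accumulation ratio R = 1/(1−f) ≈ 1.33333.
Loading dose to hit Cmax,ss on first dose: D_load = D_maint·R ≈ 325 × 1.33333 ≈ 433.33 mg.

433 mg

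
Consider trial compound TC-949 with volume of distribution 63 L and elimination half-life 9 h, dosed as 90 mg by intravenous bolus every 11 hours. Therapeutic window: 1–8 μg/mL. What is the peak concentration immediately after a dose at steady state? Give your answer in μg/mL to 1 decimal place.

2.5 μg/mL

k = ln2/t½ = ln2/9 ≈ 0.077016 h⁻¹; fraction remaining f = e^(−kτ) = e^(−0.077016×11) ≈ 0.4286.
Accumulation ratio R = 1/(1 − f) ≈ 1/0.5714 ≈ 1.7501.
Single-dose peak C₀ = D/Vd = 90/63 ≈ 1.429 μg/mL.
Steady-state peak Cmax,ss = C₀·R ≈ 1.429 × 1.7501 ≈ 2.501 μg/mL.
Peak 2.5 μg/mL vs MTC 8 μg/mL: below toxic threshold.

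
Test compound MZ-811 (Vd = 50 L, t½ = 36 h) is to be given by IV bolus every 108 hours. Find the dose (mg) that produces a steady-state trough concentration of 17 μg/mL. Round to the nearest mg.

5950 mg

τ/t½ = 108/36 ≈ 3, so f = (1/2)^(108/36) ≈ 0.125000.
Cmin,ss = (D/Vd)·f/(1−f), so D = Cmin,ss·Vd·(1−f)/f.
D = 17 × 50 × (1−f)/f ≈ 17 × 50 × 7.00000 ≈ 5950.00 mg.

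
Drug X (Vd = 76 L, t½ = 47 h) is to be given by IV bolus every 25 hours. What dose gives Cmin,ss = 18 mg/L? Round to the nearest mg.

τ/t½ = 25/47 ≈ 0.53191, so f = (1/2)^(25/47) ≈ 0.691636.
Cmin,ss = (D/Vd)·f/(1−f), so D = Cmin,ss·Vd·(1−f)/f.
D = 18 × 76 × (1−f)/f ≈ 18 × 76 × 0.44585 ≈ 609.92 mg.

610 mg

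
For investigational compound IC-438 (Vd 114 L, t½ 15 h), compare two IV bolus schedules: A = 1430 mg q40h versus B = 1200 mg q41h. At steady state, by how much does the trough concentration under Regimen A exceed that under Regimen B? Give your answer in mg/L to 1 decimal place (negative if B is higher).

Regimen A: f = (1/2)^(40/15) ≈ 0.1575; Cmin,ss = (1430/114)·f/(1−f) ≈ 2.345 mg/L.
Regimen B: f = (1/2)^(41/15) ≈ 0.1504; Cmin,ss = (1200/114)·f/(1−f) ≈ 1.863 mg/L.
Difference ≈ 2.345 − 1.863 ≈ 0.482 mg/L.

0.5 mg/L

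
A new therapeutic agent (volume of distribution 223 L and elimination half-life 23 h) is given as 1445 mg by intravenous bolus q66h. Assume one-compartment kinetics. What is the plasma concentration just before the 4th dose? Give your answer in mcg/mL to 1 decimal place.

1.0 mcg/mL

f = (1/2)^(τ/t½) = (1/2)^(66/23) ≈ 0.1368.
C₀ = D/Vd = 1445/223 ≈ 6.480 mcg/mL.
Before the 4th dose, 3 doses have been given. Superposition: Cmin = C₀·(f + f² + … + f^3).
≈ 6.480 × (0.1368 + 0.0187 + 0.0026) ≈ 6.480 × 0.1581 ≈ 1.024 mcg/mL.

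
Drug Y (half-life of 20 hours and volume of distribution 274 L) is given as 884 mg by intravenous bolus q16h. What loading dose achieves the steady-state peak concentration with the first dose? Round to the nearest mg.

f = (1/2)^(16/20) ≈ 0.574349; accumulation ratio R = 1/(1−f) ≈ 2.34934.
Loading dose to hit Cmax,ss on first dose: D_load = D_maint·R ≈ 884 × 2.34934 ≈ 2076.82 mg.

2077 mg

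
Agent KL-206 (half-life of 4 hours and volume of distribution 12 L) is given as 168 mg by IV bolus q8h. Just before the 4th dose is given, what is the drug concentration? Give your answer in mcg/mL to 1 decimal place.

4.6 mcg/mL

f = (1/2)^(τ/t½) = (1/2)^(8/4) ≈ 0.2500.
C₀ = D/Vd = 168/12 ≈ 14.000 mcg/mL.
Before the 4th dose, 3 doses have been given. Superposition: Cmin = C₀·(f + f² + … + f^3).
≈ 14.000 × (0.2500 + 0.0625 + 0.0156) ≈ 14.000 × 0.3281 ≈ 4.593 mcg/mL.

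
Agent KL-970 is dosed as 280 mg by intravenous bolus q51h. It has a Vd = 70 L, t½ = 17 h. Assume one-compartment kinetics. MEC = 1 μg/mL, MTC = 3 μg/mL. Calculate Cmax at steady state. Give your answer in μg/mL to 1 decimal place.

4.6 μg/mL

τ = 51 h = 3 half-lives, so f = (1/2)^3 = 0.125.
Accumulation ratio R = 1/(1 − f) = 1/0.875 = 8/7.
Single-dose peak C₀ = D/Vd = 280/70 = 4 μg/mL.
Steady-state peak Cmax,ss = C₀·R = 4 × 8/7 ≈ 4.571 μg/mL.
Peak 4.6 μg/mL vs MTC 3 μg/mL: exceeds toxic threshold.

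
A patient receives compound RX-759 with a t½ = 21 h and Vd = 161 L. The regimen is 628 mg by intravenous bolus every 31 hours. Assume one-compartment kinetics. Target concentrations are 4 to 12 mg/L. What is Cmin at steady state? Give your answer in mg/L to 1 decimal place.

k = ln2/t½ = ln2/21 ≈ 0.033007 h⁻¹; fraction remaining f = e^(−kτ) = e^(−0.033007×31) ≈ 0.3594.
Single-dose peak C₀ = D/Vd = 628/161 ≈ 3.901 mg/L.
Steady-state trough Cmin,ss = C₀·f/(1−f) ≈ 3.901 × 0.3594/0.6406 ≈ 2.189 mg/L.
Trough 2.2 mg/L vs MEC 4 mg/L: subtherapeutic.

2.2 mg/L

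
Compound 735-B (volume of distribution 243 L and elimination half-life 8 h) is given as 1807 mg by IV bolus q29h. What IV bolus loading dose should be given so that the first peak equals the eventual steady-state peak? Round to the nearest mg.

1966 mg

f = (1/2)^(29/8) ≈ 0.081052; accumulation ratio R = 1/(1−f) ≈ 1.08820.
Loading dose to hit Cmax,ss on first dose: D_load = D_maint·R ≈ 1807 × 1.08820 ≈ 1966.38 mg.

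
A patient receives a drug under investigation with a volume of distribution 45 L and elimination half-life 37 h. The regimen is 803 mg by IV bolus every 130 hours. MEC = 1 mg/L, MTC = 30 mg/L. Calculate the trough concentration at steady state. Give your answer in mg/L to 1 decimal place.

1.7 mg/L

k = ln2/t½ = ln2/37 ≈ 0.018734 h⁻¹; fraction remaining f = e^(−kτ) = e^(−0.018734×130) ≈ 0.0876.
Accumulation ratio R = 1/(1 − f) ≈ 1/0.9124 ≈ 1.0960.
Each bolus raises the concentration by D/Vd = 803/45 ≈ 17.844 mg/L.
Steady-state peak Cmax,ss = C₀·R ≈ 17.844 × 1.0960 ≈ 19.557 mg/L.
Steady-state trough Cmin,ss = Cmax,ss·f ≈ 19.557 × 0.0876 ≈ 1.713 mg/L.
Trough 1.7 mg/L vs MEC 1 mg/L: adequate.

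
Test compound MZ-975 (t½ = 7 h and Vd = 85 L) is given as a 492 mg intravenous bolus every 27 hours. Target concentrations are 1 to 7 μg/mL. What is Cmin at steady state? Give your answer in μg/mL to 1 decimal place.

τ/t½ = 27/7 ≈ 3.8571, so fraction remaining f = (1/2)^(27/7) ≈ 0.0690.
At steady state, accumulation factor R = 1/(1 − e^(−kτ)) ≈ 1.0741.
Each bolus raises the concentration by D/Vd = 492/85 ≈ 5.788 μg/mL.
Steady-state peak Cmax,ss = C₀·R ≈ 5.788 × 1.0741 ≈ 6.217 μg/mL.
One interval later, Cmin,ss = Cmax,ss·e^(−kτ) ≈ 6.217 × 0.0690 ≈ 0.429 μg/mL.
Trough 0.4 μg/mL vs MEC 1 μg/mL: subtherapeutic.

0.4 μg/mL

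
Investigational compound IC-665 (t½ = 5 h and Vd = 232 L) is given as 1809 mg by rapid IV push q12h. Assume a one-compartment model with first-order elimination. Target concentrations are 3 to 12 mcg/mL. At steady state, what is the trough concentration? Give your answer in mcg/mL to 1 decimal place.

1.8 mcg/mL

k = ln2/t½ = ln2/5 ≈ 0.138629 h⁻¹; fraction remaining f = e^(−kτ) = e^(−0.138629×12) ≈ 0.1895.
At steady state, accumulation factor R = 1/(1 − e^(−kτ)) ≈ 1.2338.
Single-dose peak C₀ = D/Vd = 1809/232 ≈ 7.797 mcg/mL.
Cmax,ss = C₀/(1 − f) ≈ 7.797/0.8105 ≈ 9.620 mcg/mL.
Steady-state trough Cmin,ss = Cmax,ss·f ≈ 9.620 × 0.1895 ≈ 1.823 mcg/mL.
Trough 1.8 mcg/mL vs MEC 3 mcg/mL: subtherapeutic.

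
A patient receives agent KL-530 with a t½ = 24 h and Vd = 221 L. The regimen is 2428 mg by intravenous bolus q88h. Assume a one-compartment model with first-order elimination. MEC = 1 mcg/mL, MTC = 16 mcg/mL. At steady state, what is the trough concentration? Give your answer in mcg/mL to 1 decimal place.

τ/t½ = 88/24 ≈ 3.6667, so fraction remaining f = (1/2)^(88/24) ≈ 0.0787.
At steady state, accumulation factor R = 1/(1 − e^(−kτ)) ≈ 1.0854.
Single-dose peak C₀ = D/Vd = 2428/221 ≈ 10.986 mcg/mL.
Cmax,ss = C₀/(1 − f) ≈ 10.986/0.9213 ≈ 11.924 mcg/mL.
Steady-state trough Cmin,ss = Cmax,ss·f ≈ 11.924 × 0.0787 ≈ 0.938 mcg/mL.
Trough 0.9 mcg/mL vs MEC 1 mcg/mL: subtherapeutic.

0.9 mcg/mL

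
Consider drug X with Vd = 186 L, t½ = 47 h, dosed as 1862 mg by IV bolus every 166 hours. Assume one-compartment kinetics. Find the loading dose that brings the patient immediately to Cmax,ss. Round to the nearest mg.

2038 mg

f = (1/2)^(166/47) ≈ 0.086455; accumulation ratio R = 1/(1−f) ≈ 1.09464.
Loading dose to hit Cmax,ss on first dose: D_load = D_maint·R ≈ 1862 × 1.09464 ≈ 2038.22 mg.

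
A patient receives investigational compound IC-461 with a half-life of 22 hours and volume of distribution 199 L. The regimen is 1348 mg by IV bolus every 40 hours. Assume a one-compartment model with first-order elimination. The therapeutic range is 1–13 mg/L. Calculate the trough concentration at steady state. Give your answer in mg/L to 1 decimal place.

k = ln2/t½ = ln2/22 ≈ 0.031507 h⁻¹; fraction remaining f = e^(−kτ) = e^(−0.031507×40) ≈ 0.2836.
Single-dose peak C₀ = D/Vd = 1348/199 ≈ 6.774 mg/L.
Steady-state trough Cmin,ss = C₀·f/(1−f) ≈ 6.774 × 0.2836/0.7164 ≈ 2.682 mg/L.
Trough 2.7 mg/L vs MEC 1 mg/L: adequate.

2.7 mg/L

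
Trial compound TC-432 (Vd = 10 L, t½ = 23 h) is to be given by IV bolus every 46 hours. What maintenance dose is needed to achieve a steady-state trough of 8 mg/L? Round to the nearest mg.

τ/t½ = 46/23 ≈ 2, so f = (1/2)^(46/23) ≈ 0.250000.
Cmin,ss = (D/Vd)·f/(1−f), so D = Cmin,ss·Vd·(1−f)/f.
D = 8 × 10 × (1−f)/f ≈ 8 × 10 × 3.00000 ≈ 240.00 mg.

240 mg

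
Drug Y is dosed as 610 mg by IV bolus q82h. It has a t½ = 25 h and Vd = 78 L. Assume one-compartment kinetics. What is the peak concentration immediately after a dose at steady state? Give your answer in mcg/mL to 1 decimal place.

8.7 mcg/mL

Over one 82-h interval, 82/25 ≈ 3.28 half-lives elapse, leaving f ≈ 0.1029 of each dose.
At steady state, accumulation factor R = 1/(1 − e^(−kτ)) ≈ 1.1147.
Single-dose peak C₀ = D/Vd = 610/78 ≈ 7.821 mcg/mL.
Steady-state peak Cmax,ss = C₀·R ≈ 7.821 × 1.1147 ≈ 8.718 mcg/mL.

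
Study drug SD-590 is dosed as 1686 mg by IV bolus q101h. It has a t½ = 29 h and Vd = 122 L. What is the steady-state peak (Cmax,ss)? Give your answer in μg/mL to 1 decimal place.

15.2 μg/mL

τ/t½ = 101/29 ≈ 3.4828, so fraction remaining f = (1/2)^(101/29) ≈ 0.0895.
At steady state, accumulation factor R = 1/(1 − e^(−kτ)) ≈ 1.0983.
Each bolus raises the concentration by D/Vd = 1686/122 ≈ 13.820 μg/mL.
Cmax,ss = C₀/(1 − f) ≈ 13.820/0.9105 ≈ 15.178 μg/mL.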